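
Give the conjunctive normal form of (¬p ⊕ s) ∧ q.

(¬p ⊕ s) ∧ q
= (¬p ∨ s) ∧ ¬(¬p ∧ s) ∧ q   (expand ⊕)
= (¬p ∨ s) ∧ (¬¬p ∨ ¬s) ∧ q   (De Morgan)
= (¬p ∨ s) ∧ (p ∨ ¬s) ∧ q   (double negation)

(¬p ∨ s) ∧ (p ∨ ¬s) ∧ q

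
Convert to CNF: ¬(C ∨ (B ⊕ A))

¬C ∧ (¬B ∨ A) ∧ (¬A ∨ B)

¬(C ∨ (B ⊕ A))
= ¬(C ∨ ((B ∨ A) ∧ ¬(B ∧ A)))   (expand ⊕)
= ¬C ∧ ¬((B ∨ A) ∧ ¬(B ∧ A))   (De Morgan)
= ¬C ∧ (¬(B ∨ A) ∨ ¬¬(B ∧ A))   (De Morgan)
= ¬C ∧ ((¬B ∧ ¬A) ∨ ¬¬(B ∧ A))   (De Morgan)
= ¬C ∧ ((¬B ∧ ¬A) ∨ (B ∧ A))   (double negation)
= ¬C ∧ (¬B ∨ B) ∧ (¬B ∨ A) ∧ (¬A ∨ B) ∧ (¬A ∨ A)   (distribute ∨ over ∧)
= ¬C ∧ (¬B ∨ A) ∧ (¬A ∨ B)   (simplify)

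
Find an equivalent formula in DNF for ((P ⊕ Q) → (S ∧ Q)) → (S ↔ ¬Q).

((P ⊕ Q) → (S ∧ Q)) → (S ↔ ¬Q)
≡ ¬((P ⊕ Q) → (S ∧ Q)) ∨ (S ↔ ¬Q)   [eliminate →]
≡ ¬(¬(P ⊕ Q) ∨ (S ∧ Q)) ∨ (S ↔ ¬Q)   [eliminate →]
≡ ¬(¬((P ∧ ¬Q) ∨ (¬P ∧ Q)) ∨ (S ∧ Q)) ∨ (S ↔ ¬Q)   [expand ⊕]
≡ ¬(¬((P ∧ ¬Q) ∨ (¬P ∧ Q)) ∨ (S ∧ Q)) ∨ ((S → ¬Q) ∧ (¬Q → S))   [eliminate ↔]
≡ ¬(¬((P ∧ ¬Q) ∨ (¬P ∧ Q)) ∨ (S ∧ Q)) ∨ ((¬S ∨ ¬Q) ∧ (¬Q → S))   [eliminate →]
≡ ¬(¬((P ∧ ¬Q) ∨ (¬P ∧ Q)) ∨ (S ∧ Q)) ∨ ((¬S ∨ ¬Q) ∧ (¬¬Q ∨ S))   [eliminate →]
≡ (¬¬((P ∧ ¬Q) ∨ (¬P ∧ Q)) ∧ ¬(S ∧ Q)) ∨ ((¬S ∨ ¬Q) ∧ (¬¬Q ∨ S))   [De Morgan]
≡ (((P ∧ ¬Q) ∨ (¬P ∧ Q)) ∧ ¬(S ∧ Q)) ∨ ((¬S ∨ ¬Q) ∧ (¬¬Q ∨ S))   [double negation]
≡ (((P ∧ ¬Q) ∨ (¬P ∧ Q)) ∧ (¬S ∨ ¬Q)) ∨ ((¬S ∨ ¬Q) ∧ (¬¬Q ∨ S))   [De Morgan]
≡ (((P ∧ ¬Q) ∨ (¬P ∧ Q)) ∧ (¬S ∨ ¬Q)) ∨ ((¬S ∨ ¬Q) ∧ (Q ∨ S))   [double negation]
≡ (P ∧ ¬Q ∧ ¬S) ∨ (P ∧ ¬Q ∧ ¬Q) ∨ (¬P ∧ Q ∧ ¬S) ∨ (¬P ∧ Q ∧ ¬Q) ∨ (¬S ∧ Q) ∨ (¬S ∧ S) ∨ (¬Q ∧ Q) ∨ (¬Q ∧ S)   [distribute ∧ over ∨]
≡ (P ∧ ¬Q) ∨ (¬S ∧ Q) ∨ (¬Q ∧ S)   [simplify]

(P ∧ ¬Q) ∨ (¬S ∧ Q) ∨ (¬Q ∧ S)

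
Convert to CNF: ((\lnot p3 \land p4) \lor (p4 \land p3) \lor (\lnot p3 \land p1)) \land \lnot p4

(\lnot p3 \lor p4) \land (p4 \lor p1) \land \lnot p4

((\lnot p3 \land p4) \lor (p4 \land p3) \lor (\lnot p3 \land p1)) \land \lnot p4
= (\lnot p3 \lor p4 \lor \lnot p3) \land (\lnot p3 \lor p4 \lor p1) \land (\lnot p3 \lor p3 \lor \lnot p3) \land (\lnot p3 \lor p3 \lor p1) \land (p4 \lor p4 \lor \lnot p3) \land (p4 \lor p4 \lor p1) \land (p4 \lor p3 \lor \lnot p3) \land (p4 \lor p3 \lor p1) \land \lnot p4   — distribute \lor over \land
= (\lnot p3 \lor p4) \land (p4 \lor p1) \land \lnot p4   — simplify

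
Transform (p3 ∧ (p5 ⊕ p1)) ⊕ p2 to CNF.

(p3 ∨ p2) ∧ (p5 ∨ p1 ∨ p2) ∧ (¬p5 ∨ ¬p1 ∨ p2) ∧ (¬p3 ∨ ¬p5 ∨ p1 ∨ ¬p2) ∧ (¬p3 ∨ ¬p1 ∨ p5 ∨ ¬p2)

(p3 ∧ (p5 ⊕ p1)) ⊕ p2
≡ ((p3 ∧ (p5 ⊕ p1)) ∨ p2) ∧ ¬(p3 ∧ (p5 ⊕ p1) ∧ p2)   — expand ⊕
≡ ((p3 ∧ (p5 ∨ p1) ∧ ¬(p5 ∧ p1)) ∨ p2) ∧ ¬(p3 ∧ (p5 ⊕ p1) ∧ p2)   — expand ⊕
≡ ((p3 ∧ (p5 ∨ p1) ∧ ¬(p5 ∧ p1)) ∨ p2) ∧ ¬(p3 ∧ (p5 ∨ p1) ∧ ¬(p5 ∧ p1) ∧ p2)   — expand ⊕
≡ ((p3 ∧ (p5 ∨ p1) ∧ (¬p5 ∨ ¬p1)) ∨ p2) ∧ ¬(p3 ∧ (p5 ∨ p1) ∧ ¬(p5 ∧ p1) ∧ p2)   — De Morgan
≡ ((p3 ∧ (p5 ∨ p1) ∧ (¬p5 ∨ ¬p1)) ∨ p2) ∧ (¬p3 ∨ ¬(p5 ∨ p1) ∨ ¬¬(p5 ∧ p1) ∨ ¬p2)   — De Morgan
≡ ((p3 ∧ (p5 ∨ p1) ∧ (¬p5 ∨ ¬p1)) ∨ p2) ∧ (¬p3 ∨ (¬p5 ∧ ¬p1) ∨ ¬¬(p5 ∧ p1) ∨ ¬p2)   — De Morgan
≡ ((p3 ∧ (p5 ∨ p1) ∧ (¬p5 ∨ ¬p1)) ∨ p2) ∧ (¬p3 ∨ (¬p5 ∧ ¬p1) ∨ (p5 ∧ p1) ∨ ¬p2)   — double negation
≡ (p3 ∨ p2) ∧ (p5 ∨ p1 ∨ p2) ∧ (¬p5 ∨ ¬p1 ∨ p2) ∧ (¬p3 ∨ ¬p5 ∨ p5 ∨ ¬p2) ∧ (¬p3 ∨ ¬p5 ∨ p1 ∨ ¬p2) ∧ (¬p3 ∨ ¬p1 ∨ p5 ∨ ¬p2) ∧ (¬p3 ∨ ¬p1 ∨ p1 ∨ ¬p2)   — distribute ∨ over ∧
≡ (p3 ∨ p2) ∧ (p5 ∨ p1 ∨ p2) ∧ (¬p5 ∨ ¬p1 ∨ p2) ∧ (¬p3 ∨ ¬p5 ∨ p1 ∨ ¬p2) ∧ (¬p3 ∨ ¬p1 ∨ p5 ∨ ¬p2)   — simplify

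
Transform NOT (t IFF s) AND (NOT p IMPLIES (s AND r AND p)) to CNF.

(t OR s) AND (NOT s OR NOT t) AND p

NOT (t IFF s) AND (NOT p IMPLIES (s AND r AND p))
⇔ NOT ((t IMPLIES s) AND (s IMPLIES t)) AND (NOT p IMPLIES (s AND r AND p))   [eliminate IFF]
⇔ NOT ((NOT t OR s) AND (s IMPLIES t)) AND (NOT p IMPLIES (s AND r AND p))   [eliminate IMPLIES]
⇔ NOT ((NOT t OR s) AND (NOT s OR t)) AND (NOT p IMPLIES (s AND r AND p))   [eliminate IMPLIES]
⇔ NOT ((NOT t OR s) AND (NOT s OR t)) AND (NOT NOT p OR (s AND r AND p))   [eliminate IMPLIES]
⇔ (NOT (NOT t OR s) OR NOT (NOT s OR t)) AND (NOT NOT p OR (s AND r AND p))   [De Morgan]
⇔ ((NOT NOT t AND NOT s) OR NOT (NOT s OR t)) AND (NOT NOT p OR (s AND r AND p))   [De Morgan]
⇔ ((t AND NOT s) OR NOT (NOT s OR t)) AND (NOT NOT p OR (s AND r AND p))   [double negation]
⇔ ((t AND NOT s) OR (NOT NOT s AND NOT t)) AND (NOT NOT p OR (s AND r AND p))   [De Morgan]
⇔ ((t AND NOT s) OR (s AND NOT t)) AND (NOT NOT p OR (s AND r AND p))   [double negation]
⇔ ((t AND NOT s) OR (s AND NOT t)) AND (p OR (s AND r AND p))   [double negation]
⇔ (t OR s) AND (t OR NOT t) AND (NOT s OR s) AND (NOT s OR NOT t) AND (p OR s) AND (p OR r) AND (p OR p)   [distribute OR over AND]
⇔ (t OR s) AND (NOT s OR NOT t) AND p   [simplify]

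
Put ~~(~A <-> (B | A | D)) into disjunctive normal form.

~~(~A <-> (B | A | D))
≡ ~~((~A -> (B | A | D)) & ((B | A | D) -> ~A))   — eliminate <->
≡ ~~((~~A | B | A | D) & ((B | A | D) -> ~A))   — eliminate ->
≡ ~~((~~A | B | A | D) & (~(B | A | D) | ~A))   — eliminate ->
≡ (~~A | B | A | D) & (~(B | A | D) | ~A)   — double negation
≡ (A | B | A | D) & (~(B | A | D) | ~A)   — double negation
≡ (A | B | A | D) & ((~B & ~A & ~D) | ~A)   — De Morgan
≡ (A & ~B & ~A & ~D) | (A & ~A) | (B & ~B & ~A & ~D) | (B & ~A) | (A & ~B & ~A & ~D) | (A & ~A) | (D & ~B & ~A & ~D) | (D & ~A)   — distribute & over |
≡ (B & ~A) | (D & ~A)   — simplify

(B & ~A) | (D & ~A)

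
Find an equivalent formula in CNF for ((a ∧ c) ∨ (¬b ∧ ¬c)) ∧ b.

((a ∧ c) ∨ (¬b ∧ ¬c)) ∧ b
⇔ (a ∨ ¬b) ∧ (a ∨ ¬c) ∧ (c ∨ ¬b) ∧ (c ∨ ¬c) ∧ b   [distribute ∨ over ∧]
⇔ (a ∨ ¬b) ∧ (a ∨ ¬c) ∧ (c ∨ ¬b) ∧ b   [simplify]

(a ∨ ¬b) ∧ (a ∨ ¬c) ∧ (c ∨ ¬b) ∧ b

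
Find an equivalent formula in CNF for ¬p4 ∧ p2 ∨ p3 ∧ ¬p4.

¬p4 ∧ (p2 ∨ p3)

¬p4 ∧ p2 ∨ p3 ∧ ¬p4
≡ (¬p4 ∨ p3) ∧ (¬p4 ∨ ¬p4) ∧ (p2 ∨ p3) ∧ (p2 ∨ ¬p4)   (distribute ∨ over ∧)
≡ ¬p4 ∧ (p2 ∨ p3)   (simplify)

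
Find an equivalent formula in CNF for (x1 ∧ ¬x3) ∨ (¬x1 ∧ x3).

(x1 ∧ ¬x3) ∨ (¬x1 ∧ x3)
⇔ (x1 ∨ ¬x1) ∧ (x1 ∨ x3) ∧ (¬x3 ∨ ¬x1) ∧ (¬x3 ∨ x3)   [distribute ∨ over ∧]
⇔ (x1 ∨ x3) ∧ (¬x3 ∨ ¬x1)   [simplify]

(x1 ∨ x3) ∧ (¬x3 ∨ ¬x1)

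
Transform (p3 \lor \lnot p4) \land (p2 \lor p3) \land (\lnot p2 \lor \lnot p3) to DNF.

(p3 \lor \lnot p4) \land (p2 \lor p3) \land (\lnot p2 \lor \lnot p3)
≡ (p3 \land p2 \land \lnot p2) \lor (p3 \land p2 \land \lnot p3) \lor (p3 \land p3 \land \lnot p2) \lor (p3 \land p3 \land \lnot p3) \lor (\lnot p4 \land p2 \land \lnot p2) \lor (\lnot p4 \land p2 \land \lnot p3) \lor (\lnot p4 \land p3 \land \lnot p2) \lor (\lnot p4 \land p3 \land \lnot p3)   [distribute \land over \lor]
≡ (p3 \land \lnot p2) \lor (\lnot p4 \land p2 \land \lnot p3)   [simplify]

(p3 \land \lnot p2) \lor (\lnot p4 \land p2 \land \lnot p3)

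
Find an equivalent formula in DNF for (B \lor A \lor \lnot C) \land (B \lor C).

B \lor (A \land C)

(B \lor A \lor \lnot C) \land (B \lor C)
≡ (B \land B) \lor (B \land C) \lor (A \land B) \lor (A \land C) \lor (\lnot C \land B) \lor (\lnot C \land C)   — distribute \land over \lor
≡ B \lor (A \land C)   — simplify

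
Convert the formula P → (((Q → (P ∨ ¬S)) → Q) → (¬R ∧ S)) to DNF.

¬P ∨ ¬Q ∨ (¬R ∧ S)

P → (((Q → (P ∨ ¬S)) → Q) → (¬R ∧ S))
≡ ¬P ∨ (((Q → (P ∨ ¬S)) → Q) → (¬R ∧ S))   (eliminate →)
≡ ¬P ∨ ¬((Q → (P ∨ ¬S)) → Q) ∨ (¬R ∧ S)   (eliminate →)
≡ ¬P ∨ ¬(¬(Q → (P ∨ ¬S)) ∨ Q) ∨ (¬R ∧ S)   (eliminate →)
≡ ¬P ∨ ¬(¬(¬Q ∨ P ∨ ¬S) ∨ Q) ∨ (¬R ∧ S)   (eliminate →)
≡ ¬P ∨ (¬¬(¬Q ∨ P ∨ ¬S) ∧ ¬Q) ∨ (¬R ∧ S)   (De Morgan)
≡ ¬P ∨ ((¬Q ∨ P ∨ ¬S) ∧ ¬Q) ∨ (¬R ∧ S)   (double negation)
≡ ¬P ∨ (¬Q ∧ ¬Q) ∨ (P ∧ ¬Q) ∨ (¬S ∧ ¬Q) ∨ (¬R ∧ S)   (distribute ∧ over ∨)
≡ ¬P ∨ ¬Q ∨ (¬R ∧ S)   (simplify)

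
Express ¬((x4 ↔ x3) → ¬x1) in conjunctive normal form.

(¬x4 ∨ x3) ∧ (¬x3 ∨ x4) ∧ x1

¬((x4 ↔ x3) → ¬x1)
≡ ¬(¬(x4 ↔ x3) ∨ ¬x1)   [eliminate →]
≡ ¬(¬((x4 → x3) ∧ (x3 → x4)) ∨ ¬x1)   [eliminate ↔]
≡ ¬(¬((¬x4 ∨ x3) ∧ (x3 → x4)) ∨ ¬x1)   [eliminate →]
≡ ¬(¬((¬x4 ∨ x3) ∧ (¬x3 ∨ x4)) ∨ ¬x1)   [eliminate →]
≡ ¬¬((¬x4 ∨ x3) ∧ (¬x3 ∨ x4)) ∧ ¬¬x1   [De Morgan]
≡ (¬x4 ∨ x3) ∧ (¬x3 ∨ x4) ∧ ¬¬x1   [double negation]
≡ (¬x4 ∨ x3) ∧ (¬x3 ∨ x4) ∧ x1   [double negation]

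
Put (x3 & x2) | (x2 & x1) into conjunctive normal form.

(x3 | x1) & x2

(x3 & x2) | (x2 & x1)
⇔ (x3 | x2) & (x3 | x1) & (x2 | x2) & (x2 | x1)
⇔ (x3 | x1) & x2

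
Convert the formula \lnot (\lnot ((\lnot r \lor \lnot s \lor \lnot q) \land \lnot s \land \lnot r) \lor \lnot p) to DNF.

\lnot (\lnot ((\lnot r \lor \lnot s \lor \lnot q) \land \lnot s \land \lnot r) \lor \lnot p)
≡ \lnot \lnot ((\lnot r \lor \lnot s \lor \lnot q) \land \lnot s \land \lnot r) \land \lnot \lnot p   [De Morgan]
≡ (\lnot r \lor \lnot s \lor \lnot q) \land \lnot s \land \lnot r \land \lnot \lnot p   [double negation]
≡ (\lnot r \lor \lnot s \lor \lnot q) \land \lnot s \land \lnot r \land p   [double negation]
≡ (\lnot r \land \lnot s \land \lnot r \land p) \lor (\lnot s \land \lnot s \land \lnot r \land p) \lor (\lnot q \land \lnot s \land \lnot r \land p)   [distribute \land over \lor]
≡ \lnot r \land \lnot s \land p   [simplify]

\lnot r \land \lnot s \land p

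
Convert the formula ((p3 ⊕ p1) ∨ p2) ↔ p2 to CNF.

((p3 ⊕ p1) ∨ p2) ↔ p2
= (((p3 ⊕ p1) ∨ p2) → p2) ∧ (p2 → ((p3 ⊕ p1) ∨ p2))   — eliminate ↔
= (¬((p3 ⊕ p1) ∨ p2) ∨ p2) ∧ (p2 → ((p3 ⊕ p1) ∨ p2))   — eliminate →
= (¬(((p3 ∨ p1) ∧ ¬(p3 ∧ p1)) ∨ p2) ∨ p2) ∧ (p2 → ((p3 ⊕ p1) ∨ p2))   — expand ⊕
= (¬(((p3 ∨ p1) ∧ ¬(p3 ∧ p1)) ∨ p2) ∨ p2) ∧ (¬p2 ∨ (p3 ⊕ p1) ∨ p2)   — eliminate →
= (¬(((p3 ∨ p1) ∧ ¬(p3 ∧ p1)) ∨ p2) ∨ p2) ∧ (¬p2 ∨ ((p3 ∨ p1) ∧ ¬(p3 ∧ p1)) ∨ p2)   — expand ⊕
= ((¬((p3 ∨ p1) ∧ ¬(p3 ∧ p1)) ∧ ¬p2) ∨ p2) ∧ (¬p2 ∨ ((p3 ∨ p1) ∧ ¬(p3 ∧ p1)) ∨ p2)   — De Morgan
= (((¬(p3 ∨ p1) ∨ ¬¬(p3 ∧ p1)) ∧ ¬p2) ∨ p2) ∧ (¬p2 ∨ ((p3 ∨ p1) ∧ ¬(p3 ∧ p1)) ∨ p2)   — De Morgan
= ((((¬p3 ∧ ¬p1) ∨ ¬¬(p3 ∧ p1)) ∧ ¬p2) ∨ p2) ∧ (¬p2 ∨ ((p3 ∨ p1) ∧ ¬(p3 ∧ p1)) ∨ p2)   — De Morgan
= ((((¬p3 ∧ ¬p1) ∨ (p3 ∧ p1)) ∧ ¬p2) ∨ p2) ∧ (¬p2 ∨ ((p3 ∨ p1) ∧ ¬(p3 ∧ p1)) ∨ p2)   — double negation
= ((((¬p3 ∧ ¬p1) ∨ (p3 ∧ p1)) ∧ ¬p2) ∨ p2) ∧ (¬p2 ∨ ((p3 ∨ p1) ∧ (¬p3 ∨ ¬p1)) ∨ p2)   — De Morgan
= (¬p3 ∨ p3 ∨ p2) ∧ (¬p3 ∨ p1 ∨ p2) ∧ (¬p1 ∨ p3 ∨ p2) ∧ (¬p1 ∨ p1 ∨ p2) ∧ (¬p2 ∨ p2) ∧ (¬p2 ∨ p3 ∨ p1 ∨ p2) ∧ (¬p2 ∨ ¬p3 ∨ ¬p1 ∨ p2)   — distribute ∨ over ∧
= (¬p3 ∨ p1 ∨ p2) ∧ (¬p1 ∨ p3 ∨ p2)   — simplify

(¬p3 ∨ p1 ∨ p2) ∧ (¬p1 ∨ p3 ∨ p2)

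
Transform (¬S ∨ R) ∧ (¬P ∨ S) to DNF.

(¬S ∧ ¬P) ∨ (R ∧ ¬P) ∨ (R ∧ S)

(¬S ∨ R) ∧ (¬P ∨ S)
= (¬S ∧ ¬P) ∨ (¬S ∧ S) ∨ (R ∧ ¬P) ∨ (R ∧ S)   [distribute ∧ over ∨]
= (¬S ∧ ¬P) ∨ (R ∧ ¬P) ∨ (R ∧ S)   [simplify]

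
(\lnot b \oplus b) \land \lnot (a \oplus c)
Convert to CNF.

(\lnot b \oplus b) \land \lnot (a \oplus c)
= (\lnot b \lor b) \land \lnot (\lnot b \land b) \land \lnot (a \oplus c)   [expand \oplus]
= (\lnot b \lor b) \land \lnot (\lnot b \land b) \land \lnot ((a \lor c) \land \lnot (a \land c))   [expand \oplus]
= (\lnot b \lor b) \land (\lnot \lnot b \lor \lnot b) \land \lnot ((a \lor c) \land \lnot (a \land c))   [De Morgan]
= (\lnot b \lor b) \land (b \lor \lnot b) \land \lnot ((a \lor c) \land \lnot (a \land c))   [double negation]
= (\lnot b \lor b) \land (b \lor \lnot b) \land (\lnot (a \lor c) \lor \lnot \lnot (a \land c))   [De Morgan]
= (\lnot b \lor b) \land (b \lor \lnot b) \land ((\lnot a \land \lnot c) \lor \lnot \lnot (a \land c))   [De Morgan]
= (\lnot b \lor b) \land (b \lor \lnot b) \land ((\lnot a \land \lnot c) \lor (a \land c))   [double negation]
= (\lnot b \lor b) \land (b \lor \lnot b) \land (\lnot a \lor a) \land (\lnot a \lor c) \land (\lnot c \lor a) \land (\lnot c \lor c)   [distribute \lor over \land]
= (\lnot a \lor c) \land (\lnot c \lor a)   [simplify]

(\lnot a \lor c) \land (\lnot c \lor a)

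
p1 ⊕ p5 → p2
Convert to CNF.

(¬p1 ∨ p5 ∨ p2) ∧ (¬p5 ∨ p1 ∨ p2)

p1 ⊕ p5 → p2
⇔ ¬(p1 ⊕ p5) ∨ p2   [eliminate →]
⇔ ¬((p1 ∨ p5) ∧ ¬(p1 ∧ p5)) ∨ p2   [expand ⊕]
⇔ ¬(p1 ∨ p5) ∨ ¬¬(p1 ∧ p5) ∨ p2   [De Morgan]
⇔ ¬p1 ∧ ¬p5 ∨ ¬¬(p1 ∧ p5) ∨ p2   [De Morgan]
⇔ ¬p1 ∧ ¬p5 ∨ p1 ∧ p5 ∨ p2   [double negation]
⇔ (¬p1 ∨ p1 ∨ p2) ∧ (¬p1 ∨ p5 ∨ p2) ∧ (¬p5 ∨ p1 ∨ p2) ∧ (¬p5 ∨ p5 ∨ p2)   [distribute ∨ over ∧]
⇔ (¬p1 ∨ p5 ∨ p2) ∧ (¬p5 ∨ p1 ∨ p2)   [simplify]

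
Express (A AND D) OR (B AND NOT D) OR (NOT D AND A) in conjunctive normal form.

(A AND D) OR (B AND NOT D) OR (NOT D AND A)
≡ (A OR B OR NOT D) AND (A OR B OR A) AND (A OR NOT D OR NOT D) AND (A OR NOT D OR A) AND (D OR B OR NOT D) AND (D OR B OR A) AND (D OR NOT D OR NOT D) AND (D OR NOT D OR A)   [distribute OR over AND]
≡ (A OR B) AND (A OR NOT D)   [simplify]

(A OR B) AND (A OR NOT D)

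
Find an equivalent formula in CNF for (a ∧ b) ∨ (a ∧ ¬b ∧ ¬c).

(a ∧ b) ∨ (a ∧ ¬b ∧ ¬c)
≡ (a ∨ a) ∧ (a ∨ ¬b) ∧ (a ∨ ¬c) ∧ (b ∨ a) ∧ (b ∨ ¬b) ∧ (b ∨ ¬c)   (distribute ∨ over ∧)
≡ a ∧ (b ∨ ¬c)   (simplify)

a ∧ (b ∨ ¬c)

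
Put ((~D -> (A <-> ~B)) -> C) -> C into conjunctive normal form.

((~D -> (A <-> ~B)) -> C) -> C
≡ ~((~D -> (A <-> ~B)) -> C) | C   — eliminate ->
≡ ~(~(~D -> (A <-> ~B)) | C) | C   — eliminate ->
≡ ~(~(~~D | (A <-> ~B)) | C) | C   — eliminate ->
≡ ~(~(~~D | ((A -> ~B) & (~B -> A))) | C) | C   — eliminate <->
≡ ~(~(~~D | ((~A | ~B) & (~B -> A))) | C) | C   — eliminate ->
≡ ~(~(~~D | ((~A | ~B) & (~~B | A))) | C) | C   — eliminate ->
≡ (~~(~~D | ((~A | ~B) & (~~B | A))) & ~C) | C   — De Morgan
≡ ((~~D | ((~A | ~B) & (~~B | A))) & ~C) | C   — double negation
≡ ((D | ((~A | ~B) & (~~B | A))) & ~C) | C   — double negation
≡ ((D | ((~A | ~B) & (B | A))) & ~C) | C   — double negation
≡ (D | ~A | ~B | C) & (D | B | A | C) & (~C | C)   — distribute | over &
≡ (D | ~A | ~B | C) & (D | B | A | C)   — simplify

(D | ~A | ~B | C) & (D | B | A | C)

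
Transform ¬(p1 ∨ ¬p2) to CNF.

¬p1 ∧ p2

¬(p1 ∨ ¬p2)
= ¬p1 ∧ ¬¬p2   [De Morgan]
= ¬p1 ∧ p2   [double negation]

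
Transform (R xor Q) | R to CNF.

(R xor Q) | R
≡ ((R | Q) & ~(R & Q)) | R
≡ ((R | Q) & (~R | ~Q)) | R
≡ (R | Q | R) & (~R | ~Q | R)
≡ R | Q

R | Q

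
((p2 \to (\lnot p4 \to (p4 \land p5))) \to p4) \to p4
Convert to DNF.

(\lnot p2 \land \lnot p4) \lor p4

((p2 \to (\lnot p4 \to (p4 \land p5))) \to p4) \to p4
= \lnot ((p2 \to (\lnot p4 \to (p4 \land p5))) \to p4) \lor p4   [eliminate \to]
= \lnot (\lnot (p2 \to (\lnot p4 \to (p4 \land p5))) \lor p4) \lor p4   [eliminate \to]
= \lnot (\lnot (\lnot p2 \lor (\lnot p4 \to (p4 \land p5))) \lor p4) \lor p4   [eliminate \to]
= \lnot (\lnot (\lnot p2 \lor \lnot \lnot p4 \lor (p4 \land p5)) \lor p4) \lor p4   [eliminate \to]
= (\lnot \lnot (\lnot p2 \lor \lnot \lnot p4 \lor (p4 \land p5)) \land \lnot p4) \lor p4   [De Morgan]
= ((\lnot p2 \lor \lnot \lnot p4 \lor (p4 \land p5)) \land \lnot p4) \lor p4   [double negation]
= ((\lnot p2 \lor p4 \lor (p4 \land p5)) \land \lnot p4) \lor p4   [double negation]
= (\lnot p2 \land \lnot p4) \lor (p4 \land \lnot p4) \lor (p4 \land p5 \land \lnot p4) \lor p4   [distribute \land over \lor]
= (\lnot p2 \land \lnot p4) \lor p4   [simplify]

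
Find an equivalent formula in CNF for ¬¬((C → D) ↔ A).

(C ∨ A) ∧ (¬D ∨ A) ∧ (¬A ∨ ¬C ∨ D)

¬¬((C → D) ↔ A)
≡ ¬¬(((C → D) → A) ∧ (A → (C → D)))   (eliminate ↔)
≡ ¬¬((¬(C → D) ∨ A) ∧ (A → (C → D)))   (eliminate →)
≡ ¬¬((¬(¬C ∨ D) ∨ A) ∧ (A → (C → D)))   (eliminate →)
≡ ¬¬((¬(¬C ∨ D) ∨ A) ∧ (¬A ∨ (C → D)))   (eliminate →)
≡ ¬¬((¬(¬C ∨ D) ∨ A) ∧ (¬A ∨ ¬C ∨ D))   (eliminate →)
≡ (¬(¬C ∨ D) ∨ A) ∧ (¬A ∨ ¬C ∨ D)   (double negation)
≡ ((¬¬C ∧ ¬D) ∨ A) ∧ (¬A ∨ ¬C ∨ D)   (De Morgan)
≡ ((C ∧ ¬D) ∨ A) ∧ (¬A ∨ ¬C ∨ D)   (double negation)
≡ (C ∨ A) ∧ (¬D ∨ A) ∧ (¬A ∨ ¬C ∨ D)   (distribute ∨ over ∧)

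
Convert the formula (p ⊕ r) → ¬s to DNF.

(p ⊕ r) → ¬s
⇔ ¬(p ⊕ r) ∨ ¬s   [eliminate →]
⇔ ¬((p ∧ ¬r) ∨ (¬p ∧ r)) ∨ ¬s   [expand ⊕]
⇔ (¬(p ∧ ¬r) ∧ ¬(¬p ∧ r)) ∨ ¬s   [De Morgan]
⇔ ((¬p ∨ ¬¬r) ∧ ¬(¬p ∧ r)) ∨ ¬s   [De Morgan]
⇔ ((¬p ∨ r) ∧ ¬(¬p ∧ r)) ∨ ¬s   [double negation]
⇔ ((¬p ∨ r) ∧ (¬¬p ∨ ¬r)) ∨ ¬s   [De Morgan]
⇔ ((¬p ∨ r) ∧ (p ∨ ¬r)) ∨ ¬s   [double negation]
⇔ (¬p ∧ p) ∨ (¬p ∧ ¬r) ∨ (r ∧ p) ∨ (r ∧ ¬r) ∨ ¬s   [distribute ∧ over ∨]
⇔ (¬p ∧ ¬r) ∨ (r ∧ p) ∨ ¬s   [simplify]

(¬p ∧ ¬r) ∨ (r ∧ p) ∨ ¬s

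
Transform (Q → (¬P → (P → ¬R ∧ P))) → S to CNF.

(Q → (¬P → (P → ¬R ∧ P))) → S
= ¬(Q → (¬P → (P → ¬R ∧ P))) ∨ S   — eliminate →
= ¬(¬Q ∨ (¬P → (P → ¬R ∧ P))) ∨ S   — eliminate →
= ¬(¬Q ∨ ¬¬P ∨ (P → ¬R ∧ P)) ∨ S   — eliminate →
= ¬(¬Q ∨ ¬¬P ∨ ¬P ∨ ¬R ∧ P) ∨ S   — eliminate →
= ¬¬Q ∧ ¬¬¬P ∧ ¬¬P ∧ ¬(¬R ∧ P) ∨ S   — De Morgan
= Q ∧ ¬¬¬P ∧ ¬¬P ∧ ¬(¬R ∧ P) ∨ S   — double negation
= Q ∧ ¬P ∧ ¬¬P ∧ ¬(¬R ∧ P) ∨ S   — double negation
= Q ∧ ¬P ∧ P ∧ ¬(¬R ∧ P) ∨ S   — double negation
= Q ∧ ¬P ∧ P ∧ (¬¬R ∨ ¬P) ∨ S   — De Morgan
= Q ∧ ¬P ∧ P ∧ (R ∨ ¬P) ∨ S   — double negation
= (Q ∨ S) ∧ (¬P ∨ S) ∧ (P ∨ S) ∧ (R ∨ ¬P ∨ S)   — distribute ∨ over ∧
= (Q ∨ S) ∧ (¬P ∨ S) ∧ (P ∨ S)   — simplify

(Q ∨ S) ∧ (¬P ∨ S) ∧ (P ∨ S)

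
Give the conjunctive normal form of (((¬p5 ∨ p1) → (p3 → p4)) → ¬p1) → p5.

(((¬p5 ∨ p1) → (p3 → p4)) → ¬p1) → p5
≡ ¬(((¬p5 ∨ p1) → (p3 → p4)) → ¬p1) ∨ p5   — eliminate →
≡ ¬(¬((¬p5 ∨ p1) → (p3 → p4)) ∨ ¬p1) ∨ p5   — eliminate →
≡ ¬(¬(¬(¬p5 ∨ p1) ∨ (p3 → p4)) ∨ ¬p1) ∨ p5   — eliminate →
≡ ¬(¬(¬(¬p5 ∨ p1) ∨ ¬p3 ∨ p4) ∨ ¬p1) ∨ p5   — eliminate →
≡ (¬¬(¬(¬p5 ∨ p1) ∨ ¬p3 ∨ p4) ∧ ¬¬p1) ∨ p5   — De Morgan
≡ ((¬(¬p5 ∨ p1) ∨ ¬p3 ∨ p4) ∧ ¬¬p1) ∨ p5   — double negation
≡ (((¬¬p5 ∧ ¬p1) ∨ ¬p3 ∨ p4) ∧ ¬¬p1) ∨ p5   — De Morgan
≡ (((p5 ∧ ¬p1) ∨ ¬p3 ∨ p4) ∧ ¬¬p1) ∨ p5   — double negation
≡ (((p5 ∧ ¬p1) ∨ ¬p3 ∨ p4) ∧ p1) ∨ p5   — double negation
≡ (p5 ∨ ¬p3 ∨ p4 ∨ p5) ∧ (¬p1 ∨ ¬p3 ∨ p4 ∨ p5) ∧ (p1 ∨ p5)   — distribute ∨ over ∧
≡ (p5 ∨ ¬p3 ∨ p4) ∧ (p1 ∨ p5)   — simplify

(p5 ∨ ¬p3 ∨ p4) ∧ (p1 ∨ p5)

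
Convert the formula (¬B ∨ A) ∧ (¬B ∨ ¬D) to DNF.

(¬B ∨ A) ∧ (¬B ∨ ¬D)
= ¬B ∧ ¬B ∨ ¬B ∧ ¬D ∨ A ∧ ¬B ∨ A ∧ ¬D   [distribute ∧ over ∨]
= ¬B ∨ A ∧ ¬D   [simplify]

¬B ∨ A ∧ ¬D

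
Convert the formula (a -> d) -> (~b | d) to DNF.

(a -> d) -> (~b | d)
⇔ ~(a -> d) | ~b | d   [eliminate ->]
⇔ ~(~a | d) | ~b | d   [eliminate ->]
⇔ (~~a & ~d) | ~b | d   [De Morgan]
⇔ (a & ~d) | ~b | d   [double negation]

(a & ~d) | ~b | d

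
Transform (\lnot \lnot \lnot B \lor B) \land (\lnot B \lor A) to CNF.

(\lnot \lnot \lnot B \lor B) \land (\lnot B \lor A)
= (\lnot B \lor B) \land (\lnot B \lor A)   — double negation
= \lnot B \lor A   — simplify

\lnot B \lor A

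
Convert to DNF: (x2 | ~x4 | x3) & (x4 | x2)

(x2 | ~x4 | x3) & (x4 | x2)
⇔ (x2 & x4) | (x2 & x2) | (~x4 & x4) | (~x4 & x2) | (x3 & x4) | (x3 & x2)   (distribute & over |)
⇔ x2 | (x3 & x4)   (simplify)

x2 | (x3 & x4)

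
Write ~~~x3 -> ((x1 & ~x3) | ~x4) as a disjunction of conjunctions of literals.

x3 | (x1 & ~x3) | ~x4

~~~x3 -> ((x1 & ~x3) | ~x4)
≡ ~~~~x3 | (x1 & ~x3) | ~x4
≡ ~~x3 | (x1 & ~x3) | ~x4
≡ x3 | (x1 & ~x3) | ~x4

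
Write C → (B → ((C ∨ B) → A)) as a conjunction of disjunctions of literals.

C → (B → ((C ∨ B) → A))
≡ ¬C ∨ (B → ((C ∨ B) → A))   [eliminate →]
≡ ¬C ∨ ¬B ∨ ((C ∨ B) → A)   [eliminate →]
≡ ¬C ∨ ¬B ∨ ¬(C ∨ B) ∨ A   [eliminate →]
≡ ¬C ∨ ¬B ∨ (¬C ∧ ¬B) ∨ A   [De Morgan]
≡ (¬C ∨ ¬B ∨ ¬C ∨ A) ∧ (¬C ∨ ¬B ∨ ¬B ∨ A)   [distribute ∨ over ∧]
≡ ¬C ∨ ¬B ∨ A   [simplify]

¬C ∨ ¬B ∨ A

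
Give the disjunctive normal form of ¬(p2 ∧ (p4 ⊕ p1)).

¬p2 ∨ (¬p4 ∧ ¬p1) ∨ (p1 ∧ p4)

¬(p2 ∧ (p4 ⊕ p1))
⇔ ¬(p2 ∧ ((p4 ∧ ¬p1) ∨ (¬p4 ∧ p1)))   [expand ⊕]
⇔ ¬p2 ∨ ¬((p4 ∧ ¬p1) ∨ (¬p4 ∧ p1))   [De Morgan]
⇔ ¬p2 ∨ (¬(p4 ∧ ¬p1) ∧ ¬(¬p4 ∧ p1))   [De Morgan]
⇔ ¬p2 ∨ ((¬p4 ∨ ¬¬p1) ∧ ¬(¬p4 ∧ p1))   [De Morgan]
⇔ ¬p2 ∨ ((¬p4 ∨ p1) ∧ ¬(¬p4 ∧ p1))   [double negation]
⇔ ¬p2 ∨ ((¬p4 ∨ p1) ∧ (¬¬p4 ∨ ¬p1))   [De Morgan]
⇔ ¬p2 ∨ ((¬p4 ∨ p1) ∧ (p4 ∨ ¬p1))   [double negation]
⇔ ¬p2 ∨ (¬p4 ∧ p4) ∨ (¬p4 ∧ ¬p1) ∨ (p1 ∧ p4) ∨ (p1 ∧ ¬p1)   [distribute ∧ over ∨]
⇔ ¬p2 ∨ (¬p4 ∧ ¬p1) ∨ (p1 ∧ p4)   [simplify]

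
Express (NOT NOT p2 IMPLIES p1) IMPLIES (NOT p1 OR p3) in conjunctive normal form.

(NOT NOT p2 IMPLIES p1) IMPLIES (NOT p1 OR p3)
≡ NOT (NOT NOT p2 IMPLIES p1) OR NOT p1 OR p3   [eliminate IMPLIES]
≡ NOT (NOT NOT NOT p2 OR p1) OR NOT p1 OR p3   [eliminate IMPLIES]
≡ (NOT NOT NOT NOT p2 AND NOT p1) OR NOT p1 OR p3   [De Morgan]
≡ (NOT NOT p2 AND NOT p1) OR NOT p1 OR p3   [double negation]
≡ (p2 AND NOT p1) OR NOT p1 OR p3   [double negation]
≡ (p2 OR NOT p1 OR p3) AND (NOT p1 OR NOT p1 OR p3)   [distribute OR over AND]
≡ NOT p1 OR p3   [simplify]

NOT p1 OR p3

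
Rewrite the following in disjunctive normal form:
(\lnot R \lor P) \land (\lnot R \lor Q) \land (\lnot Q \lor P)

(\lnot R \land \lnot Q) \lor (\lnot R \land P) \lor (P \land Q)

(\lnot R \lor P) \land (\lnot R \lor Q) \land (\lnot Q \lor P)
⇔ (\lnot R \land \lnot R \land \lnot Q) \lor (\lnot R \land \lnot R \land P) \lor (\lnot R \land Q \land \lnot Q) \lor (\lnot R \land Q \land P) \lor (P \land \lnot R \land \lnot Q) \lor (P \land \lnot R \land P) \lor (P \land Q \land \lnot Q) \lor (P \land Q \land P)   (distribute \land over \lor)
⇔ (\lnot R \land \lnot Q) \lor (\lnot R \land P) \lor (P \land Q)   (simplify)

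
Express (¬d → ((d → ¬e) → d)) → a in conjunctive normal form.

¬d ∨ a

(¬d → ((d → ¬e) → d)) → a
≡ ¬(¬d → ((d → ¬e) → d)) ∨ a   — eliminate →
≡ ¬(¬¬d ∨ ((d → ¬e) → d)) ∨ a   — eliminate →
≡ ¬(¬¬d ∨ ¬(d → ¬e) ∨ d) ∨ a   — eliminate →
≡ ¬(¬¬d ∨ ¬(¬d ∨ ¬e) ∨ d) ∨ a   — eliminate →
≡ ¬¬¬d ∧ ¬¬(¬d ∨ ¬e) ∧ ¬d ∨ a   — De Morgan
≡ ¬d ∧ ¬¬(¬d ∨ ¬e) ∧ ¬d ∨ a   — double negation
≡ ¬d ∧ (¬d ∨ ¬e) ∧ ¬d ∨ a   — double negation
≡ (¬d ∨ a) ∧ (¬d ∨ ¬e ∨ a) ∧ (¬d ∨ a)   — distribute ∨ over ∧
≡ ¬d ∨ a   — simplify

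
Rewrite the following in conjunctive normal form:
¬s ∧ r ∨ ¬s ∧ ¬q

¬s ∧ r ∨ ¬s ∧ ¬q
= (¬s ∨ ¬s) ∧ (¬s ∨ ¬q) ∧ (r ∨ ¬s) ∧ (r ∨ ¬q)   — distribute ∨ over ∧
= ¬s ∧ (r ∨ ¬q)   — simplify

¬s ∧ (r ∨ ¬q)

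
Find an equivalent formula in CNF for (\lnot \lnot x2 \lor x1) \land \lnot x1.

(x2 \lor x1) \land \lnot x1

(\lnot \lnot x2 \lor x1) \land \lnot x1
= (x2 \lor x1) \land \lnot x1   — double negation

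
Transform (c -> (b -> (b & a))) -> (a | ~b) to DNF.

(c -> (b -> (b & a))) -> (a | ~b)
≡ ~(c -> (b -> (b & a))) | a | ~b   — eliminate ->
≡ ~(~c | (b -> (b & a))) | a | ~b   — eliminate ->
≡ ~(~c | ~b | (b & a)) | a | ~b   — eliminate ->
≡ (~~c & ~~b & ~(b & a)) | a | ~b   — De Morgan
≡ (c & ~~b & ~(b & a)) | a | ~b   — double negation
≡ (c & b & ~(b & a)) | a | ~b   — double negation
≡ (c & b & (~b | ~a)) | a | ~b   — De Morgan
≡ (c & b & ~b) | (c & b & ~a) | a | ~b   — distribute & over |
≡ (c & b & ~a) | a | ~b   — simplify

(c & b & ~a) | a | ~b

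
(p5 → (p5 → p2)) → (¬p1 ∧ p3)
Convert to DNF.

(p5 → (p5 → p2)) → (¬p1 ∧ p3)
⇔ ¬(p5 → (p5 → p2)) ∨ (¬p1 ∧ p3)   [eliminate →]
⇔ ¬(¬p5 ∨ (p5 → p2)) ∨ (¬p1 ∧ p3)   [eliminate →]
⇔ ¬(¬p5 ∨ ¬p5 ∨ p2) ∨ (¬p1 ∧ p3)   [eliminate →]
⇔ (¬¬p5 ∧ ¬¬p5 ∧ ¬p2) ∨ (¬p1 ∧ p3)   [De Morgan]
⇔ (p5 ∧ ¬¬p5 ∧ ¬p2) ∨ (¬p1 ∧ p3)   [double negation]
⇔ (p5 ∧ p5 ∧ ¬p2) ∨ (¬p1 ∧ p3)   [double negation]
⇔ (p5 ∧ ¬p2) ∨ (¬p1 ∧ p3)   [simplify]

(p5 ∧ ¬p2) ∨ (¬p1 ∧ p3)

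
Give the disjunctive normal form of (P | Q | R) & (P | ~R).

(P | Q | R) & (P | ~R)
= (P & P) | (P & ~R) | (Q & P) | (Q & ~R) | (R & P) | (R & ~R)   — distribute & over |
= P | (Q & ~R)   — simplify

P | (Q & ~R)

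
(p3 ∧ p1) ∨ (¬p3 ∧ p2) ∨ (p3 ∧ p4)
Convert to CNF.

(p3 ∧ p1) ∨ (¬p3 ∧ p2) ∨ (p3 ∧ p4)
⇔ (p3 ∨ ¬p3 ∨ p3) ∧ (p3 ∨ ¬p3 ∨ p4) ∧ (p3 ∨ p2 ∨ p3) ∧ (p3 ∨ p2 ∨ p4) ∧ (p1 ∨ ¬p3 ∨ p3) ∧ (p1 ∨ ¬p3 ∨ p4) ∧ (p1 ∨ p2 ∨ p3) ∧ (p1 ∨ p2 ∨ p4)   [distribute ∨ over ∧]
⇔ (p3 ∨ p2) ∧ (p1 ∨ ¬p3 ∨ p4) ∧ (p1 ∨ p2 ∨ p4)   [simplify]

(p3 ∨ p2) ∧ (p1 ∨ ¬p3 ∨ p4) ∧ (p1 ∨ p2 ∨ p4)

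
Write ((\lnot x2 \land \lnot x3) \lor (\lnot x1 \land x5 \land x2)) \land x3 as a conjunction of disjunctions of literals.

(\lnot x2 \lor \lnot x1) \land (\lnot x2 \lor x5) \land (\lnot x3 \lor \lnot x1) \land (\lnot x3 \lor x5) \land (\lnot x3 \lor x2) \land x3

((\lnot x2 \land \lnot x3) \lor (\lnot x1 \land x5 \land x2)) \land x3
≡ (\lnot x2 \lor \lnot x1) \land (\lnot x2 \lor x5) \land (\lnot x2 \lor x2) \land (\lnot x3 \lor \lnot x1) \land (\lnot x3 \lor x5) \land (\lnot x3 \lor x2) \land x3   [distribute \lor over \land]
≡ (\lnot x2 \lor \lnot x1) \land (\lnot x2 \lor x5) \land (\lnot x3 \lor \lnot x1) \land (\lnot x3 \lor x5) \land (\lnot x3 \lor x2) \land x3   [simplify]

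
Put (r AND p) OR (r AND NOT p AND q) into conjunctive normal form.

r AND (p OR q)

(r AND p) OR (r AND NOT p AND q)
≡ (r OR r) AND (r OR NOT p) AND (r OR q) AND (p OR r) AND (p OR NOT p) AND (p OR q)   — distribute OR over AND
≡ r AND (p OR q)   — simplify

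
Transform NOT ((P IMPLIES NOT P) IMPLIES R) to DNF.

NOT P AND NOT R

NOT ((P IMPLIES NOT P) IMPLIES R)
= NOT (NOT (P IMPLIES NOT P) OR R)   (eliminate IMPLIES)
= NOT (NOT (NOT P OR NOT P) OR R)   (eliminate IMPLIES)
= NOT NOT (NOT P OR NOT P) AND NOT R   (De Morgan)
= (NOT P OR NOT P) AND NOT R   (double negation)
= (NOT P AND NOT R) OR (NOT P AND NOT R)   (distribute AND over OR)
= NOT P AND NOT R   (simplify)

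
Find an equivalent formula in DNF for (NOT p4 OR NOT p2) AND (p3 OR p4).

(NOT p4 AND p3) OR (NOT p2 AND p3) OR (NOT p2 AND p4)

(NOT p4 OR NOT p2) AND (p3 OR p4)
⇔ (NOT p4 AND p3) OR (NOT p4 AND p4) OR (NOT p2 AND p3) OR (NOT p2 AND p4)   [distribute AND over OR]
⇔ (NOT p4 AND p3) OR (NOT p2 AND p3) OR (NOT p2 AND p4)   [simplify]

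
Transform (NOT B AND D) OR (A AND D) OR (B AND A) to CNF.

(NOT B OR A) AND (D OR A) AND (D OR B)

(NOT B AND D) OR (A AND D) OR (B AND A)
≡ (NOT B OR A OR B) AND (NOT B OR A OR A) AND (NOT B OR D OR B) AND (NOT B OR D OR A) AND (D OR A OR B) AND (D OR A OR A) AND (D OR D OR B) AND (D OR D OR A)   [distribute OR over AND]
≡ (NOT B OR A) AND (D OR A) AND (D OR B)   [simplify]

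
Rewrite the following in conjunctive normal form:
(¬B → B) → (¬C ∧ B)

(¬B → B) → (¬C ∧ B)
≡ ¬(¬B → B) ∨ (¬C ∧ B)   [eliminate →]
≡ ¬(¬¬B ∨ B) ∨ (¬C ∧ B)   [eliminate →]
≡ (¬¬¬B ∧ ¬B) ∨ (¬C ∧ B)   [De Morgan]
≡ (¬B ∧ ¬B) ∨ (¬C ∧ B)   [double negation]
≡ (¬B ∨ ¬C) ∧ (¬B ∨ B) ∧ (¬B ∨ ¬C) ∧ (¬B ∨ B)   [distribute ∨ over ∧]
≡ ¬B ∨ ¬C   [simplify]

¬B ∨ ¬C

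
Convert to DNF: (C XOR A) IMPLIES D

(NOT C AND NOT A) OR (A AND C) OR D

(C XOR A) IMPLIES D
≡ NOT (C XOR A) OR D   (eliminate IMPLIES)
≡ NOT ((C AND NOT A) OR (NOT C AND A)) OR D   (expand XOR)
≡ (NOT (C AND NOT A) AND NOT (NOT C AND A)) OR D   (De Morgan)
≡ ((NOT C OR NOT NOT A) AND NOT (NOT C AND A)) OR D   (De Morgan)
≡ ((NOT C OR A) AND NOT (NOT C AND A)) OR D   (double negation)
≡ ((NOT C OR A) AND (NOT NOT C OR NOT A)) OR D   (De Morgan)
≡ ((NOT C OR A) AND (C OR NOT A)) OR D   (double negation)
≡ (NOT C AND C) OR (NOT C AND NOT A) OR (A AND C) OR (A AND NOT A) OR D   (distribute AND over OR)
≡ (NOT C AND NOT A) OR (A AND C) OR D   (simplify)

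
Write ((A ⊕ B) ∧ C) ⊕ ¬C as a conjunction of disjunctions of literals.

(A ∨ B ∨ ¬C) ∧ (¬A ∨ ¬B ∨ ¬C)

((A ⊕ B) ∧ C) ⊕ ¬C
= (((A ⊕ B) ∧ C) ∨ ¬C) ∧ ¬((A ⊕ B) ∧ C ∧ ¬C)   [expand ⊕]
= (((A ∨ B) ∧ ¬(A ∧ B) ∧ C) ∨ ¬C) ∧ ¬((A ⊕ B) ∧ C ∧ ¬C)   [expand ⊕]
= (((A ∨ B) ∧ ¬(A ∧ B) ∧ C) ∨ ¬C) ∧ ¬((A ∨ B) ∧ ¬(A ∧ B) ∧ C ∧ ¬C)   [expand ⊕]
= (((A ∨ B) ∧ (¬A ∨ ¬B) ∧ C) ∨ ¬C) ∧ ¬((A ∨ B) ∧ ¬(A ∧ B) ∧ C ∧ ¬C)   [De Morgan]
= (((A ∨ B) ∧ (¬A ∨ ¬B) ∧ C) ∨ ¬C) ∧ (¬(A ∨ B) ∨ ¬¬(A ∧ B) ∨ ¬C ∨ ¬¬C)   [De Morgan]
= (((A ∨ B) ∧ (¬A ∨ ¬B) ∧ C) ∨ ¬C) ∧ ((¬A ∧ ¬B) ∨ ¬¬(A ∧ B) ∨ ¬C ∨ ¬¬C)   [De Morgan]
= (((A ∨ B) ∧ (¬A ∨ ¬B) ∧ C) ∨ ¬C) ∧ ((¬A ∧ ¬B) ∨ (A ∧ B) ∨ ¬C ∨ ¬¬C)   [double negation]
= (((A ∨ B) ∧ (¬A ∨ ¬B) ∧ C) ∨ ¬C) ∧ ((¬A ∧ ¬B) ∨ (A ∧ B) ∨ ¬C ∨ C)   [double negation]
= (A ∨ B ∨ ¬C) ∧ (¬A ∨ ¬B ∨ ¬C) ∧ (C ∨ ¬C) ∧ (¬A ∨ A ∨ ¬C ∨ C) ∧ (¬A ∨ B ∨ ¬C ∨ C) ∧ (¬B ∨ A ∨ ¬C ∨ C) ∧ (¬B ∨ B ∨ ¬C ∨ C)   [distribute ∨ over ∧]
= (A ∨ B ∨ ¬C) ∧ (¬A ∨ ¬B ∨ ¬C)   [simplify]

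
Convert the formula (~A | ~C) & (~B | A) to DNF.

(~A | ~C) & (~B | A)
⇔ (~A & ~B) | (~A & A) | (~C & ~B) | (~C & A)   — distribute & over |
⇔ (~A & ~B) | (~C & ~B) | (~C & A)   — simplify

(~A & ~B) | (~C & ~B) | (~C & A)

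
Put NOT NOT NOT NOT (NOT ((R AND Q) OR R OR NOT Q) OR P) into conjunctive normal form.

(NOT R OR P) AND (Q OR P)

NOT NOT NOT NOT (NOT ((R AND Q) OR R OR NOT Q) OR P)
≡ NOT NOT (NOT ((R AND Q) OR R OR NOT Q) OR P)   — double negation
≡ NOT ((R AND Q) OR R OR NOT Q) OR P   — double negation
≡ (NOT (R AND Q) AND NOT R AND NOT NOT Q) OR P   — De Morgan
≡ ((NOT R OR NOT Q) AND NOT R AND NOT NOT Q) OR P   — De Morgan
≡ ((NOT R OR NOT Q) AND NOT R AND Q) OR P   — double negation
≡ (NOT R OR NOT Q OR P) AND (NOT R OR P) AND (Q OR P)   — distribute OR over AND
≡ (NOT R OR P) AND (Q OR P)   — simplify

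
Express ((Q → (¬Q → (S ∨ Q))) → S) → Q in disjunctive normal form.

(¬Q ∧ ¬S) ∨ Q

((Q → (¬Q → (S ∨ Q))) → S) → Q
= ¬((Q → (¬Q → (S ∨ Q))) → S) ∨ Q   [eliminate →]
= ¬(¬(Q → (¬Q → (S ∨ Q))) ∨ S) ∨ Q   [eliminate →]
= ¬(¬(¬Q ∨ (¬Q → (S ∨ Q))) ∨ S) ∨ Q   [eliminate →]
= ¬(¬(¬Q ∨ ¬¬Q ∨ S ∨ Q) ∨ S) ∨ Q   [eliminate →]
= (¬¬(¬Q ∨ ¬¬Q ∨ S ∨ Q) ∧ ¬S) ∨ Q   [De Morgan]
= ((¬Q ∨ ¬¬Q ∨ S ∨ Q) ∧ ¬S) ∨ Q   [double negation]
= ((¬Q ∨ Q ∨ S ∨ Q) ∧ ¬S) ∨ Q   [double negation]
= (¬Q ∧ ¬S) ∨ (Q ∧ ¬S) ∨ (S ∧ ¬S) ∨ (Q ∧ ¬S) ∨ Q   [distribute ∧ over ∨]
= (¬Q ∧ ¬S) ∨ Q   [simplify]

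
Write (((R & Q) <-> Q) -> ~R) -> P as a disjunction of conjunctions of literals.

(~Q & R) | (Q & R) | P

(((R & Q) <-> Q) -> ~R) -> P
≡ ~(((R & Q) <-> Q) -> ~R) | P   — eliminate ->
≡ ~(~((R & Q) <-> Q) | ~R) | P   — eliminate ->
≡ ~(~(((R & Q) -> Q) & (Q -> (R & Q))) | ~R) | P   — eliminate <->
≡ ~(~((~(R & Q) | Q) & (Q -> (R & Q))) | ~R) | P   — eliminate ->
≡ ~(~((~(R & Q) | Q) & (~Q | (R & Q))) | ~R) | P   — eliminate ->
≡ (~~((~(R & Q) | Q) & (~Q | (R & Q))) & ~~R) | P   — De Morgan
≡ ((~(R & Q) | Q) & (~Q | (R & Q)) & ~~R) | P   — double negation
≡ ((~R | ~Q | Q) & (~Q | (R & Q)) & ~~R) | P   — De Morgan
≡ ((~R | ~Q | Q) & (~Q | (R & Q)) & R) | P   — double negation
≡ (~R & ~Q & R) | (~R & R & Q & R) | (~Q & ~Q & R) | (~Q & R & Q & R) | (Q & ~Q & R) | (Q & R & Q & R) | P   — distribute & over |
≡ (~Q & R) | (Q & R) | P   — simplify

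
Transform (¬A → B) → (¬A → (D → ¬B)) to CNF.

¬B ∨ A ∨ ¬D

(¬A → B) → (¬A → (D → ¬B))
⇔ ¬(¬A → B) ∨ (¬A → (D → ¬B))   [eliminate →]
⇔ ¬(¬¬A ∨ B) ∨ (¬A → (D → ¬B))   [eliminate →]
⇔ ¬(¬¬A ∨ B) ∨ ¬¬A ∨ (D → ¬B)   [eliminate →]
⇔ ¬(¬¬A ∨ B) ∨ ¬¬A ∨ ¬D ∨ ¬B   [eliminate →]
⇔ (¬¬¬A ∧ ¬B) ∨ ¬¬A ∨ ¬D ∨ ¬B   [De Morgan]
⇔ (¬A ∧ ¬B) ∨ ¬¬A ∨ ¬D ∨ ¬B   [double negation]
⇔ (¬A ∧ ¬B) ∨ A ∨ ¬D ∨ ¬B   [double negation]
⇔ (¬A ∨ A ∨ ¬D ∨ ¬B) ∧ (¬B ∨ A ∨ ¬D ∨ ¬B)   [distribute ∨ over ∧]
⇔ ¬B ∨ A ∨ ¬D   [simplify]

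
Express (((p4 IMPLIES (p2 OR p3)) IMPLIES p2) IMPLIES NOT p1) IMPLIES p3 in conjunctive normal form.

(((p4 IMPLIES (p2 OR p3)) IMPLIES p2) IMPLIES NOT p1) IMPLIES p3
⇔ NOT (((p4 IMPLIES (p2 OR p3)) IMPLIES p2) IMPLIES NOT p1) OR p3   (eliminate IMPLIES)
⇔ NOT (NOT ((p4 IMPLIES (p2 OR p3)) IMPLIES p2) OR NOT p1) OR p3   (eliminate IMPLIES)
⇔ NOT (NOT (NOT (p4 IMPLIES (p2 OR p3)) OR p2) OR NOT p1) OR p3   (eliminate IMPLIES)
⇔ NOT (NOT (NOT (NOT p4 OR p2 OR p3) OR p2) OR NOT p1) OR p3   (eliminate IMPLIES)
⇔ (NOT NOT (NOT (NOT p4 OR p2 OR p3) OR p2) AND NOT NOT p1) OR p3   (De Morgan)
⇔ ((NOT (NOT p4 OR p2 OR p3) OR p2) AND NOT NOT p1) OR p3   (double negation)
⇔ (((NOT NOT p4 AND NOT p2 AND NOT p3) OR p2) AND NOT NOT p1) OR p3   (De Morgan)
⇔ (((p4 AND NOT p2 AND NOT p3) OR p2) AND NOT NOT p1) OR p3   (double negation)
⇔ (((p4 AND NOT p2 AND NOT p3) OR p2) AND p1) OR p3   (double negation)
⇔ (p4 OR p2 OR p3) AND (NOT p2 OR p2 OR p3) AND (NOT p3 OR p2 OR p3) AND (p1 OR p3)   (distribute OR over AND)
⇔ (p4 OR p2 OR p3) AND (p1 OR p3)   (simplify)

(p4 OR p2 OR p3) AND (p1 OR p3)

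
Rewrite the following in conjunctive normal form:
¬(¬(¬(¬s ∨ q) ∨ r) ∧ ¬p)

¬(¬(¬(¬s ∨ q) ∨ r) ∧ ¬p)
⇔ ¬¬(¬(¬s ∨ q) ∨ r) ∨ ¬¬p   [De Morgan]
⇔ ¬(¬s ∨ q) ∨ r ∨ ¬¬p   [double negation]
⇔ (¬¬s ∧ ¬q) ∨ r ∨ ¬¬p   [De Morgan]
⇔ (s ∧ ¬q) ∨ r ∨ ¬¬p   [double negation]
⇔ (s ∧ ¬q) ∨ r ∨ p   [double negation]
⇔ (s ∨ r ∨ p) ∧ (¬q ∨ r ∨ p)   [distribute ∨ over ∧]

(s ∨ r ∨ p) ∧ (¬q ∨ r ∨ p)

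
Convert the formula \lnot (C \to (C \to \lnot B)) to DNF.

\lnot (C \to (C \to \lnot B))
⇔ \lnot (\lnot C \lor (C \to \lnot B))   [eliminate \to]
⇔ \lnot (\lnot C \lor \lnot C \lor \lnot B)   [eliminate \to]
⇔ \lnot \lnot C \land \lnot \lnot C \land \lnot \lnot B   [De Morgan]
⇔ C \land \lnot \lnot C \land \lnot \lnot B   [double negation]
⇔ C \land C \land \lnot \lnot B   [double negation]
⇔ C \land C \land B   [double negation]
⇔ C \land B   [simplify]

C \land B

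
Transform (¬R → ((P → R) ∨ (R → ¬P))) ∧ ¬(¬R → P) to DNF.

(¬R → ((P → R) ∨ (R → ¬P))) ∧ ¬(¬R → P)
⇔ (¬¬R ∨ (P → R) ∨ (R → ¬P)) ∧ ¬(¬R → P)   (eliminate →)
⇔ (¬¬R ∨ ¬P ∨ R ∨ (R → ¬P)) ∧ ¬(¬R → P)   (eliminate →)
⇔ (¬¬R ∨ ¬P ∨ R ∨ ¬R ∨ ¬P) ∧ ¬(¬R → P)   (eliminate →)
⇔ (¬¬R ∨ ¬P ∨ R ∨ ¬R ∨ ¬P) ∧ ¬(¬¬R ∨ P)   (eliminate →)
⇔ (R ∨ ¬P ∨ R ∨ ¬R ∨ ¬P) ∧ ¬(¬¬R ∨ P)   (double negation)
⇔ (R ∨ ¬P ∨ R ∨ ¬R ∨ ¬P) ∧ ¬¬¬R ∧ ¬P   (De Morgan)
⇔ (R ∨ ¬P ∨ R ∨ ¬R ∨ ¬P) ∧ ¬R ∧ ¬P   (double negation)
⇔ (R ∧ ¬R ∧ ¬P) ∨ (¬P ∧ ¬R ∧ ¬P) ∨ (R ∧ ¬R ∧ ¬P) ∨ (¬R ∧ ¬R ∧ ¬P) ∨ (¬P ∧ ¬R ∧ ¬P)   (distribute ∧ over ∨)
⇔ ¬P ∧ ¬R   (simplify)

¬P ∧ ¬R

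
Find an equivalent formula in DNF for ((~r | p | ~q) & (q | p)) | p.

(~r & q) | p

((~r | p | ~q) & (q | p)) | p
≡ (~r & q) | (~r & p) | (p & q) | (p & p) | (~q & q) | (~q & p) | p   (distribute & over |)
≡ (~r & q) | p   (simplify)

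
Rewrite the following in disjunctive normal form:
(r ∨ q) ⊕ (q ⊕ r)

r ∧ q

(r ∨ q) ⊕ (q ⊕ r)
≡ ((r ∨ q) ∧ ¬(q ⊕ r)) ∨ (¬(r ∨ q) ∧ (q ⊕ r))   (expand ⊕)
≡ ((r ∨ q) ∧ ¬((q ∧ ¬r) ∨ (¬q ∧ r))) ∨ (¬(r ∨ q) ∧ (q ⊕ r))   (expand ⊕)
≡ ((r ∨ q) ∧ ¬((q ∧ ¬r) ∨ (¬q ∧ r))) ∨ (¬(r ∨ q) ∧ ((q ∧ ¬r) ∨ (¬q ∧ r)))   (expand ⊕)
≡ ((r ∨ q) ∧ ¬(q ∧ ¬r) ∧ ¬(¬q ∧ r)) ∨ (¬(r ∨ q) ∧ ((q ∧ ¬r) ∨ (¬q ∧ r)))   (De Morgan)
≡ ((r ∨ q) ∧ (¬q ∨ ¬¬r) ∧ ¬(¬q ∧ r)) ∨ (¬(r ∨ q) ∧ ((q ∧ ¬r) ∨ (¬q ∧ r)))   (De Morgan)
≡ ((r ∨ q) ∧ (¬q ∨ r) ∧ ¬(¬q ∧ r)) ∨ (¬(r ∨ q) ∧ ((q ∧ ¬r) ∨ (¬q ∧ r)))   (double negation)
≡ ((r ∨ q) ∧ (¬q ∨ r) ∧ (¬¬q ∨ ¬r)) ∨ (¬(r ∨ q) ∧ ((q ∧ ¬r) ∨ (¬q ∧ r)))   (De Morgan)
≡ ((r ∨ q) ∧ (¬q ∨ r) ∧ (q ∨ ¬r)) ∨ (¬(r ∨ q) ∧ ((q ∧ ¬r) ∨ (¬q ∧ r)))   (double negation)
≡ ((r ∨ q) ∧ (¬q ∨ r) ∧ (q ∨ ¬r)) ∨ (¬r ∧ ¬q ∧ ((q ∧ ¬r) ∨ (¬q ∧ r)))   (De Morgan)
≡ (r ∧ ¬q ∧ q) ∨ (r ∧ ¬q ∧ ¬r) ∨ (r ∧ r ∧ q) ∨ (r ∧ r ∧ ¬r) ∨ (q ∧ ¬q ∧ q) ∨ (q ∧ ¬q ∧ ¬r) ∨ (q ∧ r ∧ q) ∨ (q ∧ r ∧ ¬r) ∨ (¬r ∧ ¬q ∧ q ∧ ¬r) ∨ (¬r ∧ ¬q ∧ ¬q ∧ r)   (distribute ∧ over ∨)
≡ r ∧ q   (simplify)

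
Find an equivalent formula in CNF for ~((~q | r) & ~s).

~((~q | r) & ~s)
≡ ~(~q | r) | ~~s
≡ (~~q & ~r) | ~~s
≡ (q & ~r) | ~~s
≡ (q & ~r) | s
≡ (q | s) & (~r | s)

(q | s) & (~r | s)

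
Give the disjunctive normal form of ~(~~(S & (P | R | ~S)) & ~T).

~S | (~P & ~R & S) | T

~(~~(S & (P | R | ~S)) & ~T)
≡ ~~~(S & (P | R | ~S)) | ~~T   — De Morgan
≡ ~(S & (P | R | ~S)) | ~~T   — double negation
≡ ~S | ~(P | R | ~S) | ~~T   — De Morgan
≡ ~S | (~P & ~R & ~~S) | ~~T   — De Morgan
≡ ~S | (~P & ~R & S) | ~~T   — double negation
≡ ~S | (~P & ~R & S) | T   — double negation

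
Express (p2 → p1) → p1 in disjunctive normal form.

(p2 → p1) → p1
⇔ ¬(p2 → p1) ∨ p1
⇔ ¬(¬p2 ∨ p1) ∨ p1
⇔ (¬¬p2 ∧ ¬p1) ∨ p1
⇔ (p2 ∧ ¬p1) ∨ p1

(p2 ∧ ¬p1) ∨ p1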